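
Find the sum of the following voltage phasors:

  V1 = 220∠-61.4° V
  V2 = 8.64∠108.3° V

Step 1 — Convert each phasor to rectangular form:
  V1 = 220·(cos(-61.4°) + j·sin(-61.4°)) = 105.3 - j193.2 V
  V2 = 8.64·(cos(108.3°) + j·sin(108.3°)) = -2.713 + j8.203 V
Step 2 — Sum components: V_total = 102.6 - j185 V.
Step 3 — Convert to polar: |V_total| = 211.5 V, ∠V_total = -61.0°.

V_total = 211.5∠-61.0° V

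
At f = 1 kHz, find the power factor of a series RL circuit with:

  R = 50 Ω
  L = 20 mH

Step 1 — Angular frequency: ω = 2π·f = 2π·1000 = 6283 rad/s.
Step 2 — Component impedances:
  R: Z = R = 50 Ω
  L: Z = jωL = j·6283·0.02 = 0 + j125.7 Ω
Step 3 — Series combination: Z_total = R + L = 50 + j125.7 Ω = 135.2∠68.3° Ω.
Step 4 — Power factor: PF = cos(φ) = Re(Z)/|Z| = 50/135.25 = 0.3697.
Step 5 — Type: Im(Z) = 125.7 ⇒ lagging (phase φ = 68.3°).

PF = 0.3697 (lagging, φ = 68.3°)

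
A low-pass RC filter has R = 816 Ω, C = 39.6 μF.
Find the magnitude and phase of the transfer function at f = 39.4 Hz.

Step 1 — Angular frequency: ω = 2π·39.4 = 247.6 rad/s.
Step 2 — Transfer function: H(jω) = 1/(1 + jωRC).
Step 3 — Denominator: 1 + jωRC = 1 + j·247.6·816·3.96e-05 = 1 + j7.999.
Step 4 — H = 0.01539 - j0.1231.
Step 5 — Magnitude: |H| = 0.124 (-18.1 dB); phase: φ = -82.9°.

|H| = 0.124 (-18.1 dB), φ = -82.9°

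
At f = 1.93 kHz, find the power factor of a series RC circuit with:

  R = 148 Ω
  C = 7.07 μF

Step 1 — Angular frequency: ω = 2π·f = 2π·1930 = 1.213e+04 rad/s.
Step 2 — Component impedances:
  R: Z = R = 148 Ω
  C: Z = 1/(jωC) = -j/(ω·C) = 0 - j11.66 Ω
Step 3 — Series combination: Z_total = R + C = 148 - j11.66 Ω = 148.5∠-4.5° Ω.
Step 4 — Power factor: PF = cos(φ) = Re(Z)/|Z| = 148/148.46 = 0.9969.
Step 5 — Type: Im(Z) = -11.66 ⇒ leading (phase φ = -4.5°).

PF = 0.9969 (leading, φ = -4.5°)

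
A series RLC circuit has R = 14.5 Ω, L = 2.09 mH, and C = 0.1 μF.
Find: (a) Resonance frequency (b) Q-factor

Step 1 — Resonance condition Im(Z)=0 gives ω₀ = 1/√(LC).
Step 2 — ω₀ = 1/√(0.00209·1e-07) = 6.917e+04 rad/s.
Step 3 — f₀ = ω₀/(2π) = 1.101e+04 Hz.
Step 4 — Series Q: Q = ω₀L/R = 6.917e+04·0.00209/14.5 = 9.97.

(a) f₀ = 1.101e+04 Hz  (b) Q = 9.97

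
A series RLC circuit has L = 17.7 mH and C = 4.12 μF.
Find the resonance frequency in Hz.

Step 1 — Resonance condition Im(Z)=0 gives ω₀ = 1/√(LC).
Step 2 — ω₀ = 1/√(0.0177·4.12e-06) = 3703 rad/s.
Step 3 — f₀ = ω₀/(2π) = 589.4 Hz.

f₀ = 589.4 Hz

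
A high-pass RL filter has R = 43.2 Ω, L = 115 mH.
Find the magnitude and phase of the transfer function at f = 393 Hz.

Step 1 — Angular frequency: ω = 2π·393 = 2469 rad/s.
Step 2 — Transfer function: H(jω) = jωL/(R + jωL).
Step 3 — Numerator jωL = j·284; denominator R + jωL = 43.2 + j284.
Step 4 — H = 0.9774 + j0.1487.
Step 5 — Magnitude: |H| = 0.9886 (-0.1 dB); phase: φ = 8.7°.

|H| = 0.9886 (-0.1 dB), φ = 8.7°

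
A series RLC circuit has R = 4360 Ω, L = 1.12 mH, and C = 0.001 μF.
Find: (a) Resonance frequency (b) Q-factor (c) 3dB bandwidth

Step 1 — Resonance condition Im(Z)=0 gives ω₀ = 1/√(LC).
Step 2 — ω₀ = 1/√(0.00112·1e-09) = 9.449e+05 rad/s.
Step 3 — f₀ = ω₀/(2π) = 1.504e+05 Hz.
Step 4 — Series Q: Q = ω₀L/R = 9.449e+05·0.00112/4360 = 0.2427.
Step 5 — 3dB bandwidth: Δω = ω₀/Q = 3.893e+06 rad/s; BW = Δω/(2π) = 6.196e+05 Hz.

(a) f₀ = 1.504e+05 Hz  (b) Q = 0.2427  (c) BW = 6.196e+05 Hz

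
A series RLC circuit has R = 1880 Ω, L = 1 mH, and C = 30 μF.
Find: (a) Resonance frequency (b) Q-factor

Step 1 — Resonance condition Im(Z)=0 gives ω₀ = 1/√(LC).
Step 2 — ω₀ = 1/√(0.001·3e-05) = 5774 rad/s.
Step 3 — f₀ = ω₀/(2π) = 918.9 Hz.
Step 4 — Series Q: Q = ω₀L/R = 5774·0.001/1880 = 0.003071.

(a) f₀ = 918.9 Hz  (b) Q = 0.003071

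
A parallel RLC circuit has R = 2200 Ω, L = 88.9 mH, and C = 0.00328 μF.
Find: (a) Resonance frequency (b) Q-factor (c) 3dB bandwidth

Step 1 — Resonance: ω₀ = 1/√(LC) = 1/√(0.0889·3.28e-09) = 5.856e+04 rad/s.
Step 2 — f₀ = ω₀/(2π) = 9320 Hz.
Step 3 — Parallel Q: Q = R/(ω₀L) = 2200/(5.856e+04·0.0889) = 0.4226.
Step 4 — Bandwidth: Δω = ω₀/Q = 1.386e+05 rad/s; BW = Δω/(2π) = 2.206e+04 Hz.

(a) f₀ = 9320 Hz  (b) Q = 0.4226  (c) BW = 2.206e+04 Hz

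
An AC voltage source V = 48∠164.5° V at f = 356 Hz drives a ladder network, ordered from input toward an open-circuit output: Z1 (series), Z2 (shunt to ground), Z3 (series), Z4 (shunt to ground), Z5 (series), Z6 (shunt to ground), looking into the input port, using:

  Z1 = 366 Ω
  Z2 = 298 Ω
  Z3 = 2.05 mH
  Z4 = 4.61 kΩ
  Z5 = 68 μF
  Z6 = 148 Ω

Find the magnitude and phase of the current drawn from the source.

Step 1 — Angular frequency: ω = 2π·f = 2π·356 = 2237 rad/s.
Step 2 — Component impedances:
  Z1: Z = R = 366 Ω
  Z2: Z = R = 298 Ω
  Z3: Z = jωL = j·2237·0.00205 = 0 + j4.585 Ω
  Z4: Z = R = 4610 Ω
  Z5: Z = 1/(jωC) = -j/(ω·C) = 0 - j6.574 Ω
  Z6: Z = R = 148 Ω
Step 3 — Ladder network (open output): work backward from the far end, alternating series and parallel combinations. Z_in = 462.8 - j0.723 Ω = 462.8∠-0.1° Ω.
Step 4 — Source phasor: V = 48∠164.5° V = -46.25 + j12.83 V.
Step 5 — Ohm's law: I = V / Z_total = (-46.25 + j12.83) / (462.8 - j0.723) = -0.09998 + j0.02756 A.
Step 6 — Convert to polar: |I| = 0.1037 A, ∠I = 164.6°.

I = 0.1037∠164.6° A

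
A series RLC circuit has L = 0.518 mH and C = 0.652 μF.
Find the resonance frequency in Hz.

Step 1 — Resonance condition Im(Z)=0 gives ω₀ = 1/√(LC).
Step 2 — ω₀ = 1/√(0.000518·6.52e-07) = 5.441e+04 rad/s.
Step 3 — f₀ = ω₀/(2π) = 8660 Hz.

f₀ = 8660 Hz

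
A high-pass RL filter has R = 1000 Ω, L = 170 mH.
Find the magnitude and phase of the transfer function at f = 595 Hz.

Step 1 — Angular frequency: ω = 2π·595 = 3738 rad/s.
Step 2 — Transfer function: H(jω) = jωL/(R + jωL).
Step 3 — Numerator jωL = j·635.5; denominator R + jωL = 1000 + j635.5.
Step 4 — H = 0.2877 + j0.4527.
Step 5 — Magnitude: |H| = 0.5364 (-5.4 dB); phase: φ = 57.6°.

|H| = 0.5364 (-5.4 dB), φ = 57.6°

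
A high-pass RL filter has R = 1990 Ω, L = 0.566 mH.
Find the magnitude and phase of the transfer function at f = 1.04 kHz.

Step 1 — Angular frequency: ω = 2π·1040 = 6535 rad/s.
Step 2 — Transfer function: H(jω) = jωL/(R + jωL).
Step 3 — Numerator jωL = j·3.699; denominator R + jωL = 1990 + j3.699.
Step 4 — H = 3.454e-06 + j0.001859.
Step 5 — Magnitude: |H| = 0.001859 (-54.6 dB); phase: φ = 89.9°.

|H| = 0.001859 (-54.6 dB), φ = 89.9°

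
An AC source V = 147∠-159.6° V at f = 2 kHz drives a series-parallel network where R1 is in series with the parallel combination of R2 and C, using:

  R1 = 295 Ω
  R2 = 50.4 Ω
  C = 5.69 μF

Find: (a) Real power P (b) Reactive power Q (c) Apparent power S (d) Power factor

Step 1 — Angular frequency: ω = 2π·f = 2π·2000 = 1.257e+04 rad/s.
Step 2 — Component impedances:
  R1: Z = R = 295 Ω
  R2: Z = R = 50.4 Ω
  C: Z = 1/(jωC) = -j/(ω·C) = 0 - j13.99 Ω
Step 3 — Parallel branch: R2 || C = 1/(1/R2 + 1/C) = 3.603 - j12.99 Ω.
Step 4 — Series with R1: Z_total = R1 + (R2 || C) = 298.6 - j12.99 Ω = 298.9∠-2.5° Ω.
Step 5 — Source phasor: V = 147∠-159.6° V = -137.8 - j51.24 V.
Step 6 — Current: I = V / Z = -0.4531 - j0.1913 A = 0.4918∠-157.1° A.
Step 7 — Complex power: S = V·I* = 72.23 - j3.141 VA.
Step 8 — Real power: P = Re(S) = 72.23 W.
Step 9 — Reactive power: Q = Im(S) = -3.141 VAR.
Step 10 — Apparent power: |S| = 72.3 VA.
Step 11 — Power factor: PF = P/|S| = 0.9991 (leading).

(a) P = 72.23 W  (b) Q = -3.141 VAR  (c) S = 72.3 VA  (d) PF = 0.9991 (leading)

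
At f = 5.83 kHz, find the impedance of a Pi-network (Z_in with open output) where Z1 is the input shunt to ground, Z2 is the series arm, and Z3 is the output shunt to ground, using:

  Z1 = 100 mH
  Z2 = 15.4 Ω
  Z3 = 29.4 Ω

Step 1 — Angular frequency: ω = 2π·f = 2π·5830 = 3.663e+04 rad/s.
Step 2 — Component impedances:
  Z1: Z = jωL = j·3.663e+04·0.1 = 0 + j3663 Ω
  Z2: Z = R = 15.4 Ω
  Z3: Z = R = 29.4 Ω
Step 3 — With open output, the series arm Z2 and the output shunt Z3 appear in series to ground: Z2 + Z3 = 44.8 Ω.
Step 4 — Parallel with input shunt Z1: Z_in = Z1 || (Z2 + Z3) = 44.79 + j0.5478 Ω = 44.8∠0.7° Ω.

Z = 44.79 + j0.5478 Ω = 44.8∠0.7° Ω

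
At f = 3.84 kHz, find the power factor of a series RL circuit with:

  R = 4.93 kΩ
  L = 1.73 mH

Step 1 — Angular frequency: ω = 2π·f = 2π·3840 = 2.413e+04 rad/s.
Step 2 — Component impedances:
  R: Z = R = 4930 Ω
  L: Z = jωL = j·2.413e+04·0.00173 = 0 + j41.74 Ω
Step 3 — Series combination: Z_total = R + L = 4930 + j41.74 Ω = 4930∠0.5° Ω.
Step 4 — Power factor: PF = cos(φ) = Re(Z)/|Z| = 4930/4930 = 1.
Step 5 — Type: Im(Z) = 41.74 ⇒ lagging (phase φ = 0.5°).

PF = 1 (lagging, φ = 0.5°)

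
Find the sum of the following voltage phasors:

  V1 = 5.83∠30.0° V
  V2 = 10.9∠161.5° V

Step 1 — Convert each phasor to rectangular form:
  V1 = 5.83·(cos(30.0°) + j·sin(30.0°)) = 5.049 + j2.915 V
  V2 = 10.9·(cos(161.5°) + j·sin(161.5°)) = -10.34 + j3.459 V
Step 2 — Sum components: V_total = -5.288 + j6.374 V.
Step 3 — Convert to polar: |V_total| = 8.282 V, ∠V_total = 129.7°.

V_total = 8.282∠129.7° V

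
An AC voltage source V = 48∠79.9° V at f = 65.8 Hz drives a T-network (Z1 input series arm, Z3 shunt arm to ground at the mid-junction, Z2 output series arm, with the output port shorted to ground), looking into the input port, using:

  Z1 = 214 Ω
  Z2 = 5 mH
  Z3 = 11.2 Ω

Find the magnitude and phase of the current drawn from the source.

Step 1 — Angular frequency: ω = 2π·f = 2π·65.8 = 413.4 rad/s.
Step 2 — Component impedances:
  Z1: Z = R = 214 Ω
  Z2: Z = jωL = j·413.4·0.005 = 0 + j2.067 Ω
  Z3: Z = R = 11.2 Ω
Step 3 — With the output port shorted to ground, the output series arm Z2 runs from the junction to ground; the shunt arm Z3 also runs from the junction to ground. They appear in parallel: Z3 || Z2 = 0.369 + j1.999 Ω.
Step 4 — Series with input arm Z1: Z_in = Z1 + (Z3 || Z2) = 214.4 + j1.999 Ω = 214.4∠0.5° Ω.
Step 5 — Source phasor: V = 48∠79.9° V = 8.418 + j47.26 V.
Step 6 — Ohm's law: I = V / Z_total = (8.418 + j47.26) / (214.4 + j1.999) = 0.04132 + j0.2201 A.
Step 7 — Convert to polar: |I| = 0.2239 A, ∠I = 79.4°.

I = 0.2239∠79.4° A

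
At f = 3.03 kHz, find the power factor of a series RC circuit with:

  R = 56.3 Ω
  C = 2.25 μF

Step 1 — Angular frequency: ω = 2π·f = 2π·3030 = 1.904e+04 rad/s.
Step 2 — Component impedances:
  R: Z = R = 56.3 Ω
  C: Z = 1/(jωC) = -j/(ω·C) = 0 - j23.35 Ω
Step 3 — Series combination: Z_total = R + C = 56.3 - j23.35 Ω = 60.95∠-22.5° Ω.
Step 4 — Power factor: PF = cos(φ) = Re(Z)/|Z| = 56.3/60.95 = 0.9237.
Step 5 — Type: Im(Z) = -23.35 ⇒ leading (phase φ = -22.5°).

PF = 0.9237 (leading, φ = -22.5°)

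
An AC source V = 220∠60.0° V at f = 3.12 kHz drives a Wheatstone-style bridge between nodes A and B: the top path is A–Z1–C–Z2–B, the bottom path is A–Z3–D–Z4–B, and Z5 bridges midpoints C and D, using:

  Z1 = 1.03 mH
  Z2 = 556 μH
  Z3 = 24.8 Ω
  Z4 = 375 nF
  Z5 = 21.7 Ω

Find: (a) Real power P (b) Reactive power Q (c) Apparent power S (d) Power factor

Step 1 — Angular frequency: ω = 2π·f = 2π·3120 = 1.96e+04 rad/s.
Step 2 — Component impedances:
  Z1: Z = jωL = j·1.96e+04·0.00103 = 0 + j20.19 Ω
  Z2: Z = jωL = j·1.96e+04·0.000556 = 0 + j10.9 Ω
  Z3: Z = R = 24.8 Ω
  Z4: Z = 1/(jωC) = -j/(ω·C) = 0 - j136 Ω
  Z5: Z = R = 21.7 Ω
Step 3 — Bridge requires nodal analysis (the Z5 bridge couples midpoints C and D, so the two paths cannot be reduced to a simple series/parallel combination). Setting node B to ground and injecting 1 A at node A, the 3-node admittance system at A, C, D solves to V_A = Z_AB = 8.735 + j30.56 Ω = 31.79∠74.1° Ω.
Step 4 — Source phasor: V = 220∠60.0° V = 110 + j190.5 V.
Step 5 — Current: I = V / Z = 6.714 - j1.68 A = 6.921∠-14.1° A.
Step 6 — Complex power: S = V·I* = 418.4 + j1464 VA.
Step 7 — Real power: P = Re(S) = 418.4 W.
Step 8 — Reactive power: Q = Im(S) = 1464 VAR.
Step 9 — Apparent power: |S| = 1523 VA.
Step 10 — Power factor: PF = P/|S| = 0.2748 (lagging).

(a) P = 418.4 W  (b) Q = 1464 VAR  (c) S = 1523 VA  (d) PF = 0.2748 (lagging)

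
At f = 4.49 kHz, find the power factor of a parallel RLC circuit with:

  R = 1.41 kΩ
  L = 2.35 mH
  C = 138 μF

Step 1 — Angular frequency: ω = 2π·f = 2π·4490 = 2.821e+04 rad/s.
Step 2 — Component impedances:
  R: Z = R = 1410 Ω
  L: Z = jωL = j·2.821e+04·0.00235 = 0 + j66.3 Ω
  C: Z = 1/(jωC) = -j/(ω·C) = 0 - j0.2569 Ω
Step 3 — Parallel combination: 1/Z_total = 1/R + 1/L + 1/C; Z_total = 4.716e-05 - j0.2579 Ω = 0.2579∠-90.0° Ω.
Step 4 — Power factor: PF = cos(φ) = Re(Z)/|Z| = 4.716e-05/0.2579 = 0.0001829.
Step 5 — Type: Im(Z) = -0.2579 ⇒ leading (phase φ = -90.0°).

PF = 0.0001829 (leading, φ = -90.0°)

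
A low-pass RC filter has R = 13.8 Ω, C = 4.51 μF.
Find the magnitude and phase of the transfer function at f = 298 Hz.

Step 1 — Angular frequency: ω = 2π·298 = 1872 rad/s.
Step 2 — Transfer function: H(jω) = 1/(1 + jωRC).
Step 3 — Denominator: 1 + jωRC = 1 + j·1872·13.8·4.51e-06 = 1 + j0.1165.
Step 4 — H = 0.9866 - j0.115.
Step 5 — Magnitude: |H| = 0.9933 (-0.1 dB); phase: φ = -6.6°.

|H| = 0.9933 (-0.1 dB), φ = -6.6°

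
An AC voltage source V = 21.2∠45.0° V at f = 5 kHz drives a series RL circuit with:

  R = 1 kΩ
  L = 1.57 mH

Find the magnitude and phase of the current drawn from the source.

Step 1 — Angular frequency: ω = 2π·f = 2π·5000 = 3.142e+04 rad/s.
Step 2 — Component impedances:
  R: Z = R = 1000 Ω
  L: Z = jωL = j·3.142e+04·0.00157 = 0 + j49.32 Ω
Step 3 — Series combination: Z_total = R + L = 1000 + j49.32 Ω = 1001∠2.8° Ω.
Step 4 — Source phasor: V = 21.2∠45.0° V = 14.99 + j14.99 V.
Step 5 — Ohm's law: I = V / Z_total = (14.99 + j14.99) / (1000 + j49.32) = 0.01569 + j0.01422 A.
Step 6 — Convert to polar: |I| = 0.02117 A, ∠I = 42.2°.

I = 0.02117∠42.2° A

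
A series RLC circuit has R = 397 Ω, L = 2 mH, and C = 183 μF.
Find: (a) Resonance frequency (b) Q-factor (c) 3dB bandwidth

Step 1 — Resonance: ω₀ = 1/√(LC) = 1/√(0.002·0.000183) = 1653 rad/s.
Step 2 — f₀ = ω₀/(2π) = 263.1 Hz.
Step 3 — Series Q: Q = ω₀L/R = 1653·0.002/397 = 0.008327.
Step 4 — Bandwidth: Δω = ω₀/Q = 1.985e+05 rad/s; BW = Δω/(2π) = 3.159e+04 Hz.

(a) f₀ = 263.1 Hz  (b) Q = 0.008327  (c) BW = 3.159e+04 Hz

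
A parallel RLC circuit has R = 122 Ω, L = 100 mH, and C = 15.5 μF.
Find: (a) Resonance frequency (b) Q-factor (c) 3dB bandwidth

Step 1 — Resonance: ω₀ = 1/√(LC) = 1/√(0.1·1.55e-05) = 803.2 rad/s.
Step 2 — f₀ = ω₀/(2π) = 127.8 Hz.
Step 3 — Parallel Q: Q = R/(ω₀L) = 122/(803.2·0.1) = 1.519.
Step 4 — Bandwidth: Δω = ω₀/Q = 528.8 rad/s; BW = Δω/(2π) = 84.16 Hz.

(a) f₀ = 127.8 Hz  (b) Q = 1.519  (c) BW = 84.16 Hz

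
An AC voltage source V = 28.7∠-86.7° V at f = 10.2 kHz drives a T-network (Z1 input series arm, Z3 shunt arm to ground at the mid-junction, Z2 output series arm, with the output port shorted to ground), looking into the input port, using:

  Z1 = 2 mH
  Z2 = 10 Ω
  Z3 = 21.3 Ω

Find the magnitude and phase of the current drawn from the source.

Step 1 — Angular frequency: ω = 2π·f = 2π·1.02e+04 = 6.409e+04 rad/s.
Step 2 — Component impedances:
  Z1: Z = jωL = j·6.409e+04·0.002 = 0 + j128.2 Ω
  Z2: Z = R = 10 Ω
  Z3: Z = R = 21.3 Ω
Step 3 — With the output port shorted to ground, the output series arm Z2 runs from the junction to ground; the shunt arm Z3 also runs from the junction to ground. They appear in parallel: Z3 || Z2 = 6.805 Ω.
Step 4 — Series with input arm Z1: Z_in = Z1 + (Z3 || Z2) = 6.805 + j128.2 Ω = 128.4∠87.0° Ω.
Step 5 — Source phasor: V = 28.7∠-86.7° V = 1.652 - j28.65 V.
Step 6 — Ohm's law: I = V / Z_total = (1.652 - j28.65) / (6.805 + j128.2) = -0.2222 - j0.02469 A.
Step 7 — Convert to polar: |I| = 0.2236 A, ∠I = -173.7°.

I = 0.2236∠-173.7° A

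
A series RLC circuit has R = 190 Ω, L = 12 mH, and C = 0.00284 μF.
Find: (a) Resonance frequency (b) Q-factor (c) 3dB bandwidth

Step 1 — Resonance: ω₀ = 1/√(LC) = 1/√(0.012·2.84e-09) = 1.713e+05 rad/s.
Step 2 — f₀ = ω₀/(2π) = 2.726e+04 Hz.
Step 3 — Series Q: Q = ω₀L/R = 1.713e+05·0.012/190 = 10.82.
Step 4 — Bandwidth: Δω = ω₀/Q = 1.583e+04 rad/s; BW = Δω/(2π) = 2520 Hz.

(a) f₀ = 2.726e+04 Hz  (b) Q = 10.82  (c) BW = 2520 Hz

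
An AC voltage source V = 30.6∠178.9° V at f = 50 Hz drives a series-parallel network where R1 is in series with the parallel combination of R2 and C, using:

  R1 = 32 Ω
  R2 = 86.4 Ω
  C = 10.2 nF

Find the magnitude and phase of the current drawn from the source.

Step 1 — Angular frequency: ω = 2π·f = 2π·50 = 314.2 rad/s.
Step 2 — Component impedances:
  R1: Z = R = 32 Ω
  R2: Z = R = 86.4 Ω
  C: Z = 1/(jωC) = -j/(ω·C) = 0 - j3.121e+05 Ω
Step 3 — Parallel branch: R2 || C = 1/(1/R2 + 1/C) = 86.4 - j0.02392 Ω.
Step 4 — Series with R1: Z_total = R1 + (R2 || C) = 118.4 - j0.02392 Ω = 118.4∠-0.0° Ω.
Step 5 — Source phasor: V = 30.6∠178.9° V = -30.59 + j0.5874 V.
Step 6 — Ohm's law: I = V / Z_total = (-30.59 + j0.5874) / (118.4 - j0.02392) = -0.2584 + j0.004909 A.
Step 7 — Convert to polar: |I| = 0.2584 A, ∠I = 178.9°.

I = 0.2584∠178.9° A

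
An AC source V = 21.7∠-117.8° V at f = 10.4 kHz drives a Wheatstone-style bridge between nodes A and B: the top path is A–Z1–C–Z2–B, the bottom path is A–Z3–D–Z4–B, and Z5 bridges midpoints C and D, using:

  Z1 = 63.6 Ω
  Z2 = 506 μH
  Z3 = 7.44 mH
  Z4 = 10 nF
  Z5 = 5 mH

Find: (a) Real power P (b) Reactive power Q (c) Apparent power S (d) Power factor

Step 1 — Angular frequency: ω = 2π·f = 2π·1.04e+04 = 6.535e+04 rad/s.
Step 2 — Component impedances:
  Z1: Z = R = 63.6 Ω
  Z2: Z = jωL = j·6.535e+04·0.000506 = 0 + j33.06 Ω
  Z3: Z = jωL = j·6.535e+04·0.00744 = 0 + j486.2 Ω
  Z4: Z = 1/(jωC) = -j/(ω·C) = 0 - j1530 Ω
  Z5: Z = jωL = j·6.535e+04·0.005 = 0 + j326.7 Ω
Step 3 — Bridge requires nodal analysis (the Z5 bridge couples midpoints C and D, so the two paths cannot be reduced to a simple series/parallel combination). Setting node B to ground and injecting 1 A at node A, the 3-node admittance system at A, C, D solves to V_A = Z_AB = 64.59 + j38.45 Ω = 75.16∠30.8° Ω.
Step 4 — Source phasor: V = 21.7∠-117.8° V = -10.12 - j19.2 V.
Step 5 — Current: I = V / Z = -0.2463 - j0.1506 A = 0.2887∠-148.6° A.
Step 6 — Complex power: S = V·I* = 5.383 + j3.205 VA.
Step 7 — Real power: P = Re(S) = 5.383 W.
Step 8 — Reactive power: Q = Im(S) = 3.205 VAR.
Step 9 — Apparent power: |S| = 6.265 VA.
Step 10 — Power factor: PF = P/|S| = 0.8593 (lagging).

(a) P = 5.383 W  (b) Q = 3.205 VAR  (c) S = 6.265 VA  (d) PF = 0.8593 (lagging)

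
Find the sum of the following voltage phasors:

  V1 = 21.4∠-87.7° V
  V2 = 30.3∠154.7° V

Step 1 — Convert each phasor to rectangular form:
  V1 = 21.4·(cos(-87.7°) + j·sin(-87.7°)) = 0.8588 - j21.38 V
  V2 = 30.3·(cos(154.7°) + j·sin(154.7°)) = -27.39 + j12.95 V
Step 2 — Sum components: V_total = -26.53 - j8.434 V.
Step 3 — Convert to polar: |V_total| = 27.84 V, ∠V_total = -162.4°.

V_total = 27.84∠-162.4° V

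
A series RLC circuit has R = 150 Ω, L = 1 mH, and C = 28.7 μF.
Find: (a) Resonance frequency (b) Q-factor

Step 1 — Resonance condition Im(Z)=0 gives ω₀ = 1/√(LC).
Step 2 — ω₀ = 1/√(0.001·2.87e-05) = 5903 rad/s.
Step 3 — f₀ = ω₀/(2π) = 939.5 Hz.
Step 4 — Series Q: Q = ω₀L/R = 5903·0.001/150 = 0.03935.

(a) f₀ = 939.5 Hz  (b) Q = 0.03935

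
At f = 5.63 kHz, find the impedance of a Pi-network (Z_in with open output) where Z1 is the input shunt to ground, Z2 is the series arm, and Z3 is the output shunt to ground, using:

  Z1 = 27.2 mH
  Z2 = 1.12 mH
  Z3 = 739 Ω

Step 1 — Angular frequency: ω = 2π·f = 2π·5630 = 3.537e+04 rad/s.
Step 2 — Component impedances:
  Z1: Z = jωL = j·3.537e+04·0.0272 = 0 + j962.2 Ω
  Z2: Z = jωL = j·3.537e+04·0.00112 = 0 + j39.62 Ω
  Z3: Z = R = 739 Ω
Step 3 — With open output, the series arm Z2 and the output shunt Z3 appear in series to ground: Z2 + Z3 = 739 + j39.62 Ω.
Step 4 — Parallel with input shunt Z1: Z_in = Z1 || (Z2 + Z3) = 441.5 + j363.7 Ω = 572∠39.5° Ω.

Z = 441.5 + j363.7 Ω = 572∠39.5° Ω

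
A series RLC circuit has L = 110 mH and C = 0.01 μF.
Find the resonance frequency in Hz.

Step 1 — Resonance condition Im(Z)=0 gives ω₀ = 1/√(LC).
Step 2 — ω₀ = 1/√(0.11·1e-08) = 3.015e+04 rad/s.
Step 3 — f₀ = ω₀/(2π) = 4799 Hz.

f₀ = 4799 Hz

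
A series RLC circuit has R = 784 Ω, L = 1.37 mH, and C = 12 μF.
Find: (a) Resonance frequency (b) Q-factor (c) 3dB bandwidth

Step 1 — Resonance: ω₀ = 1/√(LC) = 1/√(0.00137·1.2e-05) = 7799 rad/s.
Step 2 — f₀ = ω₀/(2π) = 1241 Hz.
Step 3 — Series Q: Q = ω₀L/R = 7799·0.00137/784 = 0.01363.
Step 4 — Bandwidth: Δω = ω₀/Q = 5.723e+05 rad/s; BW = Δω/(2π) = 9.108e+04 Hz.

(a) f₀ = 1241 Hz  (b) Q = 0.01363  (c) BW = 9.108e+04 Hz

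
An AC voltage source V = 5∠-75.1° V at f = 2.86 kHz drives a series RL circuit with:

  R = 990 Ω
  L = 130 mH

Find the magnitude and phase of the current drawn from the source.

Step 1 — Angular frequency: ω = 2π·f = 2π·2860 = 1.797e+04 rad/s.
Step 2 — Component impedances:
  R: Z = R = 990 Ω
  L: Z = jωL = j·1.797e+04·0.13 = 0 + j2336 Ω
Step 3 — Series combination: Z_total = R + L = 990 + j2336 Ω = 2537∠67.0° Ω.
Step 4 — Source phasor: V = 5∠-75.1° V = 1.286 - j4.832 V.
Step 5 — Ohm's law: I = V / Z_total = (1.286 - j4.832) / (990 + j2336) = -0.001556 - j0.00121 A.
Step 6 — Convert to polar: |I| = 0.001971 A, ∠I = -142.1°.

I = 0.001971∠-142.1° A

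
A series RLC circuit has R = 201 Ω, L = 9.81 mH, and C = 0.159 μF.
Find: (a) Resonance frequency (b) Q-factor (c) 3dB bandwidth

Step 1 — Resonance: ω₀ = 1/√(LC) = 1/√(0.00981·1.59e-07) = 2.532e+04 rad/s.
Step 2 — f₀ = ω₀/(2π) = 4030 Hz.
Step 3 — Series Q: Q = ω₀L/R = 2.532e+04·0.00981/201 = 1.236.
Step 4 — Bandwidth: Δω = ω₀/Q = 2.049e+04 rad/s; BW = Δω/(2π) = 3261 Hz.

(a) f₀ = 4030 Hz  (b) Q = 1.236  (c) BW = 3261 Hz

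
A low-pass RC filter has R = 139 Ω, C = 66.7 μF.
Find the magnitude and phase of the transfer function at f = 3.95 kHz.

Step 1 — Angular frequency: ω = 2π·3950 = 2.482e+04 rad/s.
Step 2 — Transfer function: H(jω) = 1/(1 + jωRC).
Step 3 — Denominator: 1 + jωRC = 1 + j·2.482e+04·139·6.67e-05 = 1 + j230.1.
Step 4 — H = 1.889e-05 - j0.004346.
Step 5 — Magnitude: |H| = 0.004346 (-47.2 dB); phase: φ = -89.8°.

|H| = 0.004346 (-47.2 dB), φ = -89.8°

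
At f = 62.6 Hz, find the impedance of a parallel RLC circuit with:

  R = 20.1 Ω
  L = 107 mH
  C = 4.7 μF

Step 1 — Angular frequency: ω = 2π·f = 2π·62.6 = 393.3 rad/s.
Step 2 — Component impedances:
  R: Z = R = 20.1 Ω
  L: Z = jωL = j·393.3·0.107 = 0 + j42.09 Ω
  C: Z = 1/(jωC) = -j/(ω·C) = 0 - j540.9 Ω
Step 3 — Parallel combination: 1/Z_total = 1/R + 1/L + 1/C; Z_total = 16.83 + j7.414 Ω = 18.39∠23.8° Ω.

Z = 16.83 + j7.414 Ω = 18.39∠23.8° Ω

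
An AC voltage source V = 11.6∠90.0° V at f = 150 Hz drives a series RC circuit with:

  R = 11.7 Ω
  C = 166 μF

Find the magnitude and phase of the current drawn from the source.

Step 1 — Angular frequency: ω = 2π·f = 2π·150 = 942.5 rad/s.
Step 2 — Component impedances:
  R: Z = R = 11.7 Ω
  C: Z = 1/(jωC) = -j/(ω·C) = 0 - j6.392 Ω
Step 3 — Series combination: Z_total = R + C = 11.7 - j6.392 Ω = 13.33∠-28.6° Ω.
Step 4 — Source phasor: V = 11.6∠90.0° V = 0 + j11.6 V.
Step 5 — Ohm's law: I = V / Z_total = (0 + j11.6) / (11.7 - j6.392) = -0.4171 + j0.7636 A.
Step 6 — Convert to polar: |I| = 0.8701 A, ∠I = 118.6°.

I = 0.8701∠118.6° A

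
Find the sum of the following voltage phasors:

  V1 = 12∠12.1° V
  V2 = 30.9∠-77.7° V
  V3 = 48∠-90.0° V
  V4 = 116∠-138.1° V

Step 1 — Convert each phasor to rectangular form:
  V1 = 12·(cos(12.1°) + j·sin(12.1°)) = 11.73 + j2.515 V
  V2 = 30.9·(cos(-77.7°) + j·sin(-77.7°)) = 6.583 - j30.19 V
  V3 = 48·(cos(-90.0°) + j·sin(-90.0°)) = 0 - j48 V
  V4 = 116·(cos(-138.1°) + j·sin(-138.1°)) = -86.34 - j77.47 V
Step 2 — Sum components: V_total = -68.02 - j153.1 V.
Step 3 — Convert to polar: |V_total| = 167.6 V, ∠V_total = -114.0°.

V_total = 167.6∠-114.0° V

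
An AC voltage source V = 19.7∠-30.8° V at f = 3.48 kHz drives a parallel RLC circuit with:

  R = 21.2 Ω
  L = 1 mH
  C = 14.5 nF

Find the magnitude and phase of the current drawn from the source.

Step 1 — Angular frequency: ω = 2π·f = 2π·3480 = 2.187e+04 rad/s.
Step 2 — Component impedances:
  R: Z = R = 21.2 Ω
  L: Z = jωL = j·2.187e+04·0.001 = 0 + j21.87 Ω
  C: Z = 1/(jωC) = -j/(ω·C) = 0 - j3154 Ω
Step 3 — Parallel combination: 1/Z_total = 1/R + 1/L + 1/C; Z_total = 11 + j10.59 Ω = 15.27∠43.9° Ω.
Step 4 — Source phasor: V = 19.7∠-30.8° V = 16.92 - j10.09 V.
Step 5 — Ohm's law: I = V / Z_total = (16.92 - j10.09) / (11 + j10.59) = 0.3401 - j1.244 A.
Step 6 — Convert to polar: |I| = 1.29 A, ∠I = -74.7°.

I = 1.29∠-74.7° A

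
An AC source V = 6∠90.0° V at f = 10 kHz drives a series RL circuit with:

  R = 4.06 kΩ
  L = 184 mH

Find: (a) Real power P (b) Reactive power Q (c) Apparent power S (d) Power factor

Step 1 — Angular frequency: ω = 2π·f = 2π·1e+04 = 6.283e+04 rad/s.
Step 2 — Component impedances:
  R: Z = R = 4060 Ω
  L: Z = jωL = j·6.283e+04·0.184 = 0 + j1.156e+04 Ω
Step 3 — Series combination: Z_total = R + L = 4060 + j1.156e+04 Ω = 1.225e+04∠70.6° Ω.
Step 4 — Source phasor: V = 6∠90.0° V = 0 + j6 V.
Step 5 — Current: I = V / Z = 0.000462 + j0.0001622 A = 0.0004897∠19.4° A.
Step 6 — Complex power: S = V·I* = 0.0009735 + j0.002772 VA.
Step 7 — Real power: P = Re(S) = 0.0009735 W.
Step 8 — Reactive power: Q = Im(S) = 0.002772 VAR.
Step 9 — Apparent power: |S| = 0.002938 VA.
Step 10 — Power factor: PF = P/|S| = 0.3313 (lagging).

(a) P = 0.0009735 W  (b) Q = 0.002772 VAR  (c) S = 0.002938 VA  (d) PF = 0.3313 (lagging)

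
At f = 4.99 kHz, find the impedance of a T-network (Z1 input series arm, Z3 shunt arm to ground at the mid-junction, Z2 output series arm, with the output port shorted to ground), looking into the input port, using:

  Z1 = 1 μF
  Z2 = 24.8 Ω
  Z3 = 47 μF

Step 1 — Angular frequency: ω = 2π·f = 2π·4990 = 3.135e+04 rad/s.
Step 2 — Component impedances:
  Z1: Z = 1/(jωC) = -j/(ω·C) = 0 - j31.89 Ω
  Z2: Z = R = 24.8 Ω
  Z3: Z = 1/(jωC) = -j/(ω·C) = 0 - j0.6786 Ω
Step 3 — With the output port shorted to ground, the output series arm Z2 runs from the junction to ground; the shunt arm Z3 also runs from the junction to ground. They appear in parallel: Z3 || Z2 = 0.01856 - j0.6781 Ω.
Step 4 — Series with input arm Z1: Z_in = Z1 + (Z3 || Z2) = 0.01856 - j32.57 Ω = 32.57∠-90.0° Ω.

Z = 0.01856 - j32.57 Ω = 32.57∠-90.0° Ω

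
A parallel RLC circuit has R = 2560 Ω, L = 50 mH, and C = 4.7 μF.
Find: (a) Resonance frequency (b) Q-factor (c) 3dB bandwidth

Step 1 — Resonance: ω₀ = 1/√(LC) = 1/√(0.05·4.7e-06) = 2063 rad/s.
Step 2 — f₀ = ω₀/(2π) = 328.3 Hz.
Step 3 — Parallel Q: Q = R/(ω₀L) = 2560/(2063·0.05) = 24.82.
Step 4 — Bandwidth: Δω = ω₀/Q = 83.11 rad/s; BW = Δω/(2π) = 13.23 Hz.

(a) f₀ = 328.3 Hz  (b) Q = 24.82  (c) BW = 13.23 Hz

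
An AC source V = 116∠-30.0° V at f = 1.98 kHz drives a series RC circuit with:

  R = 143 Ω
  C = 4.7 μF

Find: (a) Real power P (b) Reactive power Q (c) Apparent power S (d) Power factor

Step 1 — Angular frequency: ω = 2π·f = 2π·1980 = 1.244e+04 rad/s.
Step 2 — Component impedances:
  R: Z = R = 143 Ω
  C: Z = 1/(jωC) = -j/(ω·C) = 0 - j17.1 Ω
Step 3 — Series combination: Z_total = R + C = 143 - j17.1 Ω = 144∠-6.8° Ω.
Step 4 — Source phasor: V = 116∠-30.0° V = 100.5 - j58 V.
Step 5 — Current: I = V / Z = 0.7404 - j0.317 A = 0.8054∠-23.2° A.
Step 6 — Complex power: S = V·I* = 92.77 - j11.1 VA.
Step 7 — Real power: P = Re(S) = 92.77 W.
Step 8 — Reactive power: Q = Im(S) = -11.1 VAR.
Step 9 — Apparent power: |S| = 93.43 VA.
Step 10 — Power factor: PF = P/|S| = 0.9929 (leading).

(a) P = 92.77 W  (b) Q = -11.1 VAR  (c) S = 93.43 VA  (d) PF = 0.9929 (leading)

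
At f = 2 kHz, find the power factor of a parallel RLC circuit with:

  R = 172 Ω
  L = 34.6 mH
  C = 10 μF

Step 1 — Angular frequency: ω = 2π·f = 2π·2000 = 1.257e+04 rad/s.
Step 2 — Component impedances:
  R: Z = R = 172 Ω
  L: Z = jωL = j·1.257e+04·0.0346 = 0 + j434.8 Ω
  C: Z = 1/(jωC) = -j/(ω·C) = 0 - j7.958 Ω
Step 3 — Parallel combination: 1/Z_total = 1/R + 1/L + 1/C; Z_total = 0.3812 - j8.088 Ω = 8.097∠-87.3° Ω.
Step 4 — Power factor: PF = cos(φ) = Re(Z)/|Z| = 0.3812/8.097 = 0.04708.
Step 5 — Type: Im(Z) = -8.088 ⇒ leading (phase φ = -87.3°).

PF = 0.04708 (leading, φ = -87.3°)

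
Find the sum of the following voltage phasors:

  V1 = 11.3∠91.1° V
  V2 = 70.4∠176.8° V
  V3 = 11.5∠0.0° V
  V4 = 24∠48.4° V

Step 1 — Convert each phasor to rectangular form:
  V1 = 11.3·(cos(91.1°) + j·sin(91.1°)) = -0.2169 + j11.3 V
  V2 = 70.4·(cos(176.8°) + j·sin(176.8°)) = -70.29 + j3.93 V
  V3 = 11.5·(cos(0.0°) + j·sin(0.0°)) = 11.5 V
  V4 = 24·(cos(48.4°) + j·sin(48.4°)) = 15.93 + j17.95 V
Step 2 — Sum components: V_total = -43.07 + j33.17 V.
Step 3 — Convert to polar: |V_total| = 54.37 V, ∠V_total = 142.4°.

V_total = 54.37∠142.4° V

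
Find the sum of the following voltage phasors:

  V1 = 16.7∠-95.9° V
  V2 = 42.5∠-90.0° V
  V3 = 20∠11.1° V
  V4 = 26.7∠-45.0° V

Step 1 — Convert each phasor to rectangular form:
  V1 = 16.7·(cos(-95.9°) + j·sin(-95.9°)) = -1.717 - j16.61 V
  V2 = 42.5·(cos(-90.0°) + j·sin(-90.0°)) = 0 - j42.5 V
  V3 = 20·(cos(11.1°) + j·sin(11.1°)) = 19.63 + j3.85 V
  V4 = 26.7·(cos(-45.0°) + j·sin(-45.0°)) = 18.88 - j18.88 V
Step 2 — Sum components: V_total = 36.79 - j74.14 V.
Step 3 — Convert to polar: |V_total| = 82.77 V, ∠V_total = -63.6°.

V_total = 82.77∠-63.6° V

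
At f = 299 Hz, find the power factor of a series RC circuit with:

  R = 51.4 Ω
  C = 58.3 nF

Step 1 — Angular frequency: ω = 2π·f = 2π·299 = 1879 rad/s.
Step 2 — Component impedances:
  R: Z = R = 51.4 Ω
  C: Z = 1/(jωC) = -j/(ω·C) = 0 - j9130 Ω
Step 3 — Series combination: Z_total = R + C = 51.4 - j9130 Ω = 9130∠-89.7° Ω.
Step 4 — Power factor: PF = cos(φ) = Re(Z)/|Z| = 51.4/9130 = 0.00563.
Step 5 — Type: Im(Z) = -9130 ⇒ leading (phase φ = -89.7°).

PF = 0.00563 (leading, φ = -89.7°)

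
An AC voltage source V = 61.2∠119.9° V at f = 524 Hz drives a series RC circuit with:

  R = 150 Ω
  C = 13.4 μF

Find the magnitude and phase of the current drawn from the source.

Step 1 — Angular frequency: ω = 2π·f = 2π·524 = 3292 rad/s.
Step 2 — Component impedances:
  R: Z = R = 150 Ω
  C: Z = 1/(jωC) = -j/(ω·C) = 0 - j22.67 Ω
Step 3 — Series combination: Z_total = R + C = 150 - j22.67 Ω = 151.7∠-8.6° Ω.
Step 4 — Source phasor: V = 61.2∠119.9° V = -30.51 + j53.05 V.
Step 5 — Ohm's law: I = V / Z_total = (-30.51 + j53.05) / (150 - j22.67) = -0.2511 + j0.3158 A.
Step 6 — Convert to polar: |I| = 0.4034 A, ∠I = 128.5°.

I = 0.4034∠128.5° A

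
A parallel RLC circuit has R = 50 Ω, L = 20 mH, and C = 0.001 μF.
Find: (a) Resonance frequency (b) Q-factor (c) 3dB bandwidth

Step 1 — Resonance: ω₀ = 1/√(LC) = 1/√(0.02·1e-09) = 2.236e+05 rad/s.
Step 2 — f₀ = ω₀/(2π) = 3.559e+04 Hz.
Step 3 — Parallel Q: Q = R/(ω₀L) = 50/(2.236e+05·0.02) = 0.01118.
Step 4 — Bandwidth: Δω = ω₀/Q = 2e+07 rad/s; BW = Δω/(2π) = 3.183e+06 Hz.

(a) f₀ = 3.559e+04 Hz  (b) Q = 0.01118  (c) BW = 3.183e+06 Hz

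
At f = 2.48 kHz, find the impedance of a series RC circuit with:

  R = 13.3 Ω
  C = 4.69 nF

Step 1 — Angular frequency: ω = 2π·f = 2π·2480 = 1.558e+04 rad/s.
Step 2 — Component impedances:
  R: Z = R = 13.3 Ω
  C: Z = 1/(jωC) = -j/(ω·C) = 0 - j1.368e+04 Ω
Step 3 — Series combination: Z_total = R + C = 13.3 - j1.368e+04 Ω = 1.368e+04∠-89.9° Ω.

Z = 13.3 - j1.368e+04 Ω = 1.368e+04∠-89.9° Ω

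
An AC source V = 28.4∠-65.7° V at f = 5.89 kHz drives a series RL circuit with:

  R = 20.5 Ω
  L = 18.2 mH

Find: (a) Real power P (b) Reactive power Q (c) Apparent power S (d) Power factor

Step 1 — Angular frequency: ω = 2π·f = 2π·5890 = 3.701e+04 rad/s.
Step 2 — Component impedances:
  R: Z = R = 20.5 Ω
  L: Z = jωL = j·3.701e+04·0.0182 = 0 + j673.5 Ω
Step 3 — Series combination: Z_total = R + L = 20.5 + j673.5 Ω = 673.9∠88.3° Ω.
Step 4 — Source phasor: V = 28.4∠-65.7° V = 11.69 - j25.88 V.
Step 5 — Current: I = V / Z = -0.03787 - j0.0185 A = 0.04215∠-154.0° A.
Step 6 — Complex power: S = V·I* = 0.03641 + j1.196 VA.
Step 7 — Real power: P = Re(S) = 0.03641 W.
Step 8 — Reactive power: Q = Im(S) = 1.196 VAR.
Step 9 — Apparent power: |S| = 1.197 VA.
Step 10 — Power factor: PF = P/|S| = 0.03042 (lagging).

(a) P = 0.03641 W  (b) Q = 1.196 VAR  (c) S = 1.197 VA  (d) PF = 0.03042 (lagging)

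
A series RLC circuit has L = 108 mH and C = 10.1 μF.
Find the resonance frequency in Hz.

Step 1 — Resonance condition Im(Z)=0 gives ω₀ = 1/√(LC).
Step 2 — ω₀ = 1/√(0.108·1.01e-05) = 957.5 rad/s.
Step 3 — f₀ = ω₀/(2π) = 152.4 Hz.

f₀ = 152.4 Hz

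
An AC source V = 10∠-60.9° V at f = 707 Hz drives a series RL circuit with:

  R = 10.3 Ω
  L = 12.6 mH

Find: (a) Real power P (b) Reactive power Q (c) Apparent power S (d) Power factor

Step 1 — Angular frequency: ω = 2π·f = 2π·707 = 4442 rad/s.
Step 2 — Component impedances:
  R: Z = R = 10.3 Ω
  L: Z = jωL = j·4442·0.0126 = 0 + j55.97 Ω
Step 3 — Series combination: Z_total = R + L = 10.3 + j55.97 Ω = 56.91∠79.6° Ω.
Step 4 — Source phasor: V = 10∠-60.9° V = 4.863 - j8.738 V.
Step 5 — Current: I = V / Z = -0.1355 - j0.1118 A = 0.1757∠-140.5° A.
Step 6 — Complex power: S = V·I* = 0.318 + j1.728 VA.
Step 7 — Real power: P = Re(S) = 0.318 W.
Step 8 — Reactive power: Q = Im(S) = 1.728 VAR.
Step 9 — Apparent power: |S| = 1.757 VA.
Step 10 — Power factor: PF = P/|S| = 0.181 (lagging).

(a) P = 0.318 W  (b) Q = 1.728 VAR  (c) S = 1.757 VA  (d) PF = 0.181 (lagging)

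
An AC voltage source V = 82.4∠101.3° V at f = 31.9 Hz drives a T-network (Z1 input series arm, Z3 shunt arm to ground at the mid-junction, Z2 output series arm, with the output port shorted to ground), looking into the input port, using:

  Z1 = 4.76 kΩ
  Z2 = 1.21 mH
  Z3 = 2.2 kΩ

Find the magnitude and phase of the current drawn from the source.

Step 1 — Angular frequency: ω = 2π·f = 2π·31.9 = 200.4 rad/s.
Step 2 — Component impedances:
  Z1: Z = R = 4760 Ω
  Z2: Z = jωL = j·200.4·0.00121 = 0 + j0.2425 Ω
  Z3: Z = R = 2200 Ω
Step 3 — With the output port shorted to ground, the output series arm Z2 runs from the junction to ground; the shunt arm Z3 also runs from the junction to ground. They appear in parallel: Z3 || Z2 = 2.674e-05 + j0.2425 Ω.
Step 4 — Series with input arm Z1: Z_in = Z1 + (Z3 || Z2) = 4760 + j0.2425 Ω = 4760∠0.0° Ω.
Step 5 — Source phasor: V = 82.4∠101.3° V = -16.15 + j80.8 V.
Step 6 — Ohm's law: I = V / Z_total = (-16.15 + j80.8) / (4760 + j0.2425) = -0.003391 + j0.01698 A.
Step 7 — Convert to polar: |I| = 0.01731 A, ∠I = 101.3°.

I = 0.01731∠101.3° A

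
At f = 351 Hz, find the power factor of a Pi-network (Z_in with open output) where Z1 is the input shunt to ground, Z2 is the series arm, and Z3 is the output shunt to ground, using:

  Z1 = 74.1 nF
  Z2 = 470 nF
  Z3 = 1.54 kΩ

Step 1 — Angular frequency: ω = 2π·f = 2π·351 = 2205 rad/s.
Step 2 — Component impedances:
  Z1: Z = 1/(jωC) = -j/(ω·C) = 0 - j6119 Ω
  Z2: Z = 1/(jωC) = -j/(ω·C) = 0 - j964.8 Ω
  Z3: Z = R = 1540 Ω
Step 3 — With open output, the series arm Z2 and the output shunt Z3 appear in series to ground: Z2 + Z3 = 1540 - j964.8 Ω.
Step 4 — Parallel with input shunt Z1: Z_in = Z1 || (Z2 + Z3) = 1097 - j1072 Ω = 1534∠-44.3° Ω.
Step 5 — Power factor: PF = cos(φ) = Re(Z)/|Z| = 1097.2/1533.9 = 0.7153.
Step 6 — Type: Im(Z) = -1072 ⇒ leading (phase φ = -44.3°).

PF = 0.7153 (leading, φ = -44.3°)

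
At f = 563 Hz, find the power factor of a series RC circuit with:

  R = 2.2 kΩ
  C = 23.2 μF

Step 1 — Angular frequency: ω = 2π·f = 2π·563 = 3537 rad/s.
Step 2 — Component impedances:
  R: Z = R = 2200 Ω
  C: Z = 1/(jωC) = -j/(ω·C) = 0 - j12.18 Ω
Step 3 — Series combination: Z_total = R + C = 2200 - j12.18 Ω = 2200∠-0.3° Ω.
Step 4 — Power factor: PF = cos(φ) = Re(Z)/|Z| = 2200/2200 = 1.
Step 5 — Type: Im(Z) = -12.18 ⇒ leading (phase φ = -0.3°).

PF = 1 (leading, φ = -0.3°)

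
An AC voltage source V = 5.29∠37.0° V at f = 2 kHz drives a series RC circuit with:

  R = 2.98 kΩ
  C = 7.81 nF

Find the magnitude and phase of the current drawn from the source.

Step 1 — Angular frequency: ω = 2π·f = 2π·2000 = 1.257e+04 rad/s.
Step 2 — Component impedances:
  R: Z = R = 2980 Ω
  C: Z = 1/(jωC) = -j/(ω·C) = 0 - j1.019e+04 Ω
Step 3 — Series combination: Z_total = R + C = 2980 - j1.019e+04 Ω = 1.062e+04∠-73.7° Ω.
Step 4 — Source phasor: V = 5.29∠37.0° V = 4.225 + j3.184 V.
Step 5 — Ohm's law: I = V / Z_total = (4.225 + j3.184) / (2980 - j1.019e+04) = -0.0001761 + j0.0004661 A.
Step 6 — Convert to polar: |I| = 0.0004983 A, ∠I = 110.7°.

I = 0.0004983∠110.7° A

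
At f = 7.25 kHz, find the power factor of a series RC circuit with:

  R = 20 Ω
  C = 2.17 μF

Step 1 — Angular frequency: ω = 2π·f = 2π·7250 = 4.555e+04 rad/s.
Step 2 — Component impedances:
  R: Z = R = 20 Ω
  C: Z = 1/(jωC) = -j/(ω·C) = 0 - j10.12 Ω
Step 3 — Series combination: Z_total = R + C = 20 - j10.12 Ω = 22.41∠-26.8° Ω.
Step 4 — Power factor: PF = cos(φ) = Re(Z)/|Z| = 20/22.413 = 0.8923.
Step 5 — Type: Im(Z) = -10.12 ⇒ leading (phase φ = -26.8°).

PF = 0.8923 (leading, φ = -26.8°)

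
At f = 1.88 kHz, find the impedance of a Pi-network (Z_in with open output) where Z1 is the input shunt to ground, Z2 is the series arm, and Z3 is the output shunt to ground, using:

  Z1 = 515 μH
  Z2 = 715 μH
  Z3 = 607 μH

Step 1 — Angular frequency: ω = 2π·f = 2π·1880 = 1.181e+04 rad/s.
Step 2 — Component impedances:
  Z1: Z = jωL = j·1.181e+04·0.000515 = 0 + j6.083 Ω
  Z2: Z = jωL = j·1.181e+04·0.000715 = 0 + j8.446 Ω
  Z3: Z = jωL = j·1.181e+04·0.000607 = 0 + j7.17 Ω
Step 3 — With open output, the series arm Z2 and the output shunt Z3 appear in series to ground: Z2 + Z3 = 0 + j15.62 Ω.
Step 4 — Parallel with input shunt Z1: Z_in = Z1 || (Z2 + Z3) = 0 + j4.378 Ω = 4.378∠90.0° Ω.

Z = 0 + j4.378 Ω = 4.378∠90.0° Ω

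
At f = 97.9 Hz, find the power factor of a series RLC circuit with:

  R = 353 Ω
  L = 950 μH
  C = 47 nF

Step 1 — Angular frequency: ω = 2π·f = 2π·97.9 = 615.1 rad/s.
Step 2 — Component impedances:
  R: Z = R = 353 Ω
  L: Z = jωL = j·615.1·0.00095 = 0 + j0.5844 Ω
  C: Z = 1/(jωC) = -j/(ω·C) = 0 - j3.459e+04 Ω
Step 3 — Series combination: Z_total = R + L + C = 353 - j3.459e+04 Ω = 3.459e+04∠-89.4° Ω.
Step 4 — Power factor: PF = cos(φ) = Re(Z)/|Z| = 353/3.459e+04 = 0.01021.
Step 5 — Type: Im(Z) = -3.459e+04 ⇒ leading (phase φ = -89.4°).

PF = 0.01021 (leading, φ = -89.4°)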